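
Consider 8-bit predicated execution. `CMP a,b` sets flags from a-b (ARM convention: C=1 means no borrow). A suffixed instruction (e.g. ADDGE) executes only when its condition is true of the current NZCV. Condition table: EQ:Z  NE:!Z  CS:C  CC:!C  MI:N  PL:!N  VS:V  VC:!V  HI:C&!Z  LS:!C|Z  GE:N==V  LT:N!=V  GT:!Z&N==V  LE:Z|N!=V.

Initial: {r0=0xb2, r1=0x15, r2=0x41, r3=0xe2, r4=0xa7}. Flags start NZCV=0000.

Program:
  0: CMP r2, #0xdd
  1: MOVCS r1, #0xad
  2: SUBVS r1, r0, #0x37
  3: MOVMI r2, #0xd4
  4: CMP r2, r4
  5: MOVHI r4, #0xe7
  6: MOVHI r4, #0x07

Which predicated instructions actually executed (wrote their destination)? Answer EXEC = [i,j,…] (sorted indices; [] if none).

[0] flags=0000 → (cmp)
[1] flags=0000 CS?F → skip
[2] flags=0000 VS?F → skip
[3] flags=0000 MI?F → skip
[4] flags=1001 → (cmp)
[5] flags=1001 HI?F → skip
[6] flags=1001 HI?F → skip

EXEC = []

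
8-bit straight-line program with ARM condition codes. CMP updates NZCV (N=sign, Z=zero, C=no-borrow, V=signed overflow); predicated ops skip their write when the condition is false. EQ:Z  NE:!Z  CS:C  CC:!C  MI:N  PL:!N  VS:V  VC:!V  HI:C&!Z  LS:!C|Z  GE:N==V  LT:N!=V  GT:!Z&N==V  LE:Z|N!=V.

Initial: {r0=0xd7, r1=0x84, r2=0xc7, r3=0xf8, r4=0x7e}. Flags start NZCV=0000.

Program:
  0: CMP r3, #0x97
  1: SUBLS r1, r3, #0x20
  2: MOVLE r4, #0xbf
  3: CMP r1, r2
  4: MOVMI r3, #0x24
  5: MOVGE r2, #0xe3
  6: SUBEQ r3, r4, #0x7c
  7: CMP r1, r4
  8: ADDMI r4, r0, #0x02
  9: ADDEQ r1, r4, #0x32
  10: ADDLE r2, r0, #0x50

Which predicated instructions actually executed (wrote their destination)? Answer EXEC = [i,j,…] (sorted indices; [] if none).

[0] flags=0010 → (cmp)
[1] flags=0010 LS?F → skip
[2] flags=0010 LE?F → skip
[3] flags=1000 → (cmp)
[4] flags=1000 MI?T → r3=0x24
[5] flags=1000 GE?F → skip
[6] flags=1000 EQ?F → skip
[7] flags=0011 → (cmp)
[8] flags=0011 MI?F → skip
[9] flags=0011 EQ?F → skip
[10] flags=0011 LE?T → r2=0x27

EXEC = [4,10]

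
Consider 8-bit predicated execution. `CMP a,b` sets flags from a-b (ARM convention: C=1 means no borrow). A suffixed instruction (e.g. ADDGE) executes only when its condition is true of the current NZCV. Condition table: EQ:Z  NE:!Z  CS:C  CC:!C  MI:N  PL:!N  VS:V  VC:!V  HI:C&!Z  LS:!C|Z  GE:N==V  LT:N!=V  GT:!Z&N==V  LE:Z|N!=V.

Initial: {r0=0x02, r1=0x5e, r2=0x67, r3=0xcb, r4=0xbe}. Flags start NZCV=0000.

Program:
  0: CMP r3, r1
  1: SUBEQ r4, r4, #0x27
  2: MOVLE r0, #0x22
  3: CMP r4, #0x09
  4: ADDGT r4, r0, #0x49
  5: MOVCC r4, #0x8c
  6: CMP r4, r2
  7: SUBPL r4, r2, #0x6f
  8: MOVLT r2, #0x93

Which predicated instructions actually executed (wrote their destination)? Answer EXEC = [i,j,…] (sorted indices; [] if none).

[0] flags=0011 → (cmp)
[1] flags=0011 EQ?F → skip
[2] flags=0011 LE?T → r0=0x22
[3] flags=1010 → (cmp)
[4] flags=1010 GT?F → skip
[5] flags=1010 CC?F → skip
[6] flags=0011 → (cmp)
[7] flags=0011 PL?T → r4=0xf8
[8] flags=0011 LT?T → r2=0x93

EXEC = [2,7,8]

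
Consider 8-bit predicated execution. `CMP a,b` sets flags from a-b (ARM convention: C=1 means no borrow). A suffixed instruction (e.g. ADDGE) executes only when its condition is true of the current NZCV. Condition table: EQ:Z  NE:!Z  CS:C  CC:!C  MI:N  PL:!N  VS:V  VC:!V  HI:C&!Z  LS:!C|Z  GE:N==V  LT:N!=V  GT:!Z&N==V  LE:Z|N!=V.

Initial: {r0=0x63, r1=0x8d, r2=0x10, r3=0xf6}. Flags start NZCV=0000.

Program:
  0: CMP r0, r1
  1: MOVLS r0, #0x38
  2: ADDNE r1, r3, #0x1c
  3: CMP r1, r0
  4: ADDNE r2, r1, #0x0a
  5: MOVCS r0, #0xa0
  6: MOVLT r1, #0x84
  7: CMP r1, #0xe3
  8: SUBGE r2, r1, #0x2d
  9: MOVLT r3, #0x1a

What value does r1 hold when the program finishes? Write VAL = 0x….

[0] flags=1001 → (cmp)
[1] flags=1001 LS?T → r0=0x38
[2] flags=1001 NE?T → r1=0x12
[3] flags=1000 → (cmp)
[4] flags=1000 NE?T → r2=0x1c
[5] flags=1000 CS?F → skip
[6] flags=1000 LT?T → r1=0x84
[7] flags=1000 → (cmp)
[8] flags=1000 GE?F → skip
[9] flags=1000 LT?T → r3=0x1a

VAL = 0x84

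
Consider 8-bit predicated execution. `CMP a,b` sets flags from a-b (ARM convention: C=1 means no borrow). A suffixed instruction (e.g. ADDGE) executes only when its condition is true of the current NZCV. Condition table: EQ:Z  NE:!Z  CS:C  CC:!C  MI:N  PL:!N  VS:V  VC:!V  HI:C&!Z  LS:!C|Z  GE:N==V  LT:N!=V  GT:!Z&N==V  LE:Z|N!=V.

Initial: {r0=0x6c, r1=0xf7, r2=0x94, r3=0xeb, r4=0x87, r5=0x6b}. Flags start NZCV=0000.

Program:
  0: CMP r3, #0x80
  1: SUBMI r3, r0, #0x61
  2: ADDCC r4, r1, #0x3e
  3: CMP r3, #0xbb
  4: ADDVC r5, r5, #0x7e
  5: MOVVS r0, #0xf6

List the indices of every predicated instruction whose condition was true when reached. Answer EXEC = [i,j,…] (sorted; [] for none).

0: ✓ CMP  NZCV=0010
1: · SUBMI
2: · ADDCC
3: ✓ CMP  NZCV=0010
4: ✓ ADDVC  r5←0xe9
5: · MOVVS

EXEC = [4]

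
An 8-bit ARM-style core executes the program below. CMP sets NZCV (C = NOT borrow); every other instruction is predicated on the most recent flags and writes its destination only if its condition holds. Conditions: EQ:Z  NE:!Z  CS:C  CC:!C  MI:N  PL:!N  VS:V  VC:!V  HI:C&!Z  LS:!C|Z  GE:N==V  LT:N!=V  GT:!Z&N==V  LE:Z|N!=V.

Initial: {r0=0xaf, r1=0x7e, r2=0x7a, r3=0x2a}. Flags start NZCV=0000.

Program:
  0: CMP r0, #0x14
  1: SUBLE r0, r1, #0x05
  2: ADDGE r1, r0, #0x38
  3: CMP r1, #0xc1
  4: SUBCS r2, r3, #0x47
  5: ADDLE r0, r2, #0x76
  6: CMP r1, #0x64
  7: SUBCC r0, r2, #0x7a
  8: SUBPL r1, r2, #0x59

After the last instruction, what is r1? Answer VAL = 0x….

0: ✓ CMP  NZCV=1010
1: ✓ SUBLE  r0←0x79
2: · ADDGE
3: ✓ CMP  NZCV=1001
4: · SUBCS
5: · ADDLE
6: ✓ CMP  NZCV=0010
7: · SUBCC
8: ✓ SUBPL  r1←0x21

VAL = 0x21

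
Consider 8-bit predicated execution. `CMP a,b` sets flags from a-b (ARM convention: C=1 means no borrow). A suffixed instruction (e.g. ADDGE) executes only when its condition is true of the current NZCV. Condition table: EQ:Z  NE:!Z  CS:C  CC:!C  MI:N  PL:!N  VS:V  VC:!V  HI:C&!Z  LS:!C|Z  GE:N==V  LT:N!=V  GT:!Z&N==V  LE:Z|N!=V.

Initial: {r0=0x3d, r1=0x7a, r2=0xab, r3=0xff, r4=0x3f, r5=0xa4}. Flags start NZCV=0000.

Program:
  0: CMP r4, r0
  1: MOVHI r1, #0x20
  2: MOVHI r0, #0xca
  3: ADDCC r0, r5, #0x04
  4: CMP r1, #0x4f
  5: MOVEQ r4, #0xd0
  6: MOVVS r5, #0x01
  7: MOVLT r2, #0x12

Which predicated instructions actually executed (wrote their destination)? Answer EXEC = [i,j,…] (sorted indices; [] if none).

0: ✓ CMP  NZCV=0010
1: ✓ MOVHI  r1←0x20
2: ✓ MOVHI  r0←0xca
3: · ADDCC
4: ✓ CMP  NZCV=1000
5: · MOVEQ
6: · MOVVS
7: ✓ MOVLT  r2←0x12

EXEC = [1,2,7]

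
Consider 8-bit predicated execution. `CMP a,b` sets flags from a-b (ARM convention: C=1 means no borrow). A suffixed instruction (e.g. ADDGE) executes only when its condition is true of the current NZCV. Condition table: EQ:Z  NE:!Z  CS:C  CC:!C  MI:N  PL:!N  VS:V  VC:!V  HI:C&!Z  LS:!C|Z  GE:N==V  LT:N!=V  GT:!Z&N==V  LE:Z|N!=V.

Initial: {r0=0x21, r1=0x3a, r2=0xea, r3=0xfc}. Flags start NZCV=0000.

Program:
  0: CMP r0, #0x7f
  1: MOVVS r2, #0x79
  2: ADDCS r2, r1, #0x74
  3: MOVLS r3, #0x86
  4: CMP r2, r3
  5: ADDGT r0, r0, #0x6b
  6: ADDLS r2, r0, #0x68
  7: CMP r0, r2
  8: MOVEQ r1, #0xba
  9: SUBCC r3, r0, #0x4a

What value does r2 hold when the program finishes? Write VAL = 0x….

0: ✓ CMP  NZCV=1000
1: · MOVVS
2: · ADDCS
3: ✓ MOVLS  r3←0x86
4: ✓ CMP  NZCV=0010
5: ✓ ADDGT  r0←0x8c
6: · ADDLS
7: ✓ CMP  NZCV=1000
8: · MOVEQ
9: ✓ SUBCC  r3←0x42

VAL = 0xea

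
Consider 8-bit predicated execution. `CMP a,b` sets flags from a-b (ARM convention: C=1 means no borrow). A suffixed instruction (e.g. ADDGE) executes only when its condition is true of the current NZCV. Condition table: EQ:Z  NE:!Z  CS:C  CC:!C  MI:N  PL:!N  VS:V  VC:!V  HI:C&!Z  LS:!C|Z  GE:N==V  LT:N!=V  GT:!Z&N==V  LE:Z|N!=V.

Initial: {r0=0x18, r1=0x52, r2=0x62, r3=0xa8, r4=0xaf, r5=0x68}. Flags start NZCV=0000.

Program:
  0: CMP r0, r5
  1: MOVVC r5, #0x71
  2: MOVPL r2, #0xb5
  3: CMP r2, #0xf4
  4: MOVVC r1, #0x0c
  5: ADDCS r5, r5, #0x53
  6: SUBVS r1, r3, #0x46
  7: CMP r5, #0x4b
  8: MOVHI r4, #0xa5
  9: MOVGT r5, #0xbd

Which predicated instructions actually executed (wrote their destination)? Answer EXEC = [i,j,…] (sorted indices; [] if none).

[0] flags=1000 → (cmp)
[1] flags=1000 VC?T → r5=0x71
[2] flags=1000 PL?F → skip
[3] flags=0000 → (cmp)
[4] flags=0000 VC?T → r1=0x0c
[5] flags=0000 CS?F → skip
[6] flags=0000 VS?F → skip
[7] flags=0010 → (cmp)
[8] flags=0010 HI?T → r4=0xa5
[9] flags=0010 GT?T → r5=0xbd

EXEC = [1,4,8,9]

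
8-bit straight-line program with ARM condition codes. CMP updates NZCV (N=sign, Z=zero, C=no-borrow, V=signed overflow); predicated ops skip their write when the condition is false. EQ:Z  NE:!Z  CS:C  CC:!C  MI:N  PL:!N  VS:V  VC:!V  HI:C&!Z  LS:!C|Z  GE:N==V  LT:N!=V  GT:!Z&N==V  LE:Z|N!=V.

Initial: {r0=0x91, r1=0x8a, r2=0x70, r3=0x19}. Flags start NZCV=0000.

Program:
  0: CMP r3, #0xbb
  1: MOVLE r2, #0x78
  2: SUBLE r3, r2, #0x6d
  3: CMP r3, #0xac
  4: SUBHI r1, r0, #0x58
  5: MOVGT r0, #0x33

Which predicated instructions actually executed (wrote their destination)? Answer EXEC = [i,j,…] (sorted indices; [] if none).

[0] flags=0000 → (cmp)
[1] flags=0000 LE?F → skip
[2] flags=0000 LE?F → skip
[3] flags=0000 → (cmp)
[4] flags=0000 HI?F → skip
[5] flags=0000 GT?T → r0=0x33

EXEC = [5]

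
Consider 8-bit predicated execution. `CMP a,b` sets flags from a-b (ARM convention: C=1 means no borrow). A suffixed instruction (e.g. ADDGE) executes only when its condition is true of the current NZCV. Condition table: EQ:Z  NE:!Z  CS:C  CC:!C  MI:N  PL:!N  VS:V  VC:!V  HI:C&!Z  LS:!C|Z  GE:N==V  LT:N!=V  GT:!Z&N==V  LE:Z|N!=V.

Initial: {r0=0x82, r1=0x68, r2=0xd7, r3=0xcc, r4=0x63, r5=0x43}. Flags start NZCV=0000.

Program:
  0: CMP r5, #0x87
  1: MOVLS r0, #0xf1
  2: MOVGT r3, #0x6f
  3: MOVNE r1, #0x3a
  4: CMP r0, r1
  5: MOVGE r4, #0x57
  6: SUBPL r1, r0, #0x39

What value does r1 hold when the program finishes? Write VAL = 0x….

VAL = 0x3a

0: ✓ CMP  NZCV=1001
1: ✓ MOVLS  r0←0xf1
2: ✓ MOVGT  r3←0x6f
3: ✓ MOVNE  r1←0x3a
4: ✓ CMP  NZCV=1010
5: · MOVGE
6: · SUBPL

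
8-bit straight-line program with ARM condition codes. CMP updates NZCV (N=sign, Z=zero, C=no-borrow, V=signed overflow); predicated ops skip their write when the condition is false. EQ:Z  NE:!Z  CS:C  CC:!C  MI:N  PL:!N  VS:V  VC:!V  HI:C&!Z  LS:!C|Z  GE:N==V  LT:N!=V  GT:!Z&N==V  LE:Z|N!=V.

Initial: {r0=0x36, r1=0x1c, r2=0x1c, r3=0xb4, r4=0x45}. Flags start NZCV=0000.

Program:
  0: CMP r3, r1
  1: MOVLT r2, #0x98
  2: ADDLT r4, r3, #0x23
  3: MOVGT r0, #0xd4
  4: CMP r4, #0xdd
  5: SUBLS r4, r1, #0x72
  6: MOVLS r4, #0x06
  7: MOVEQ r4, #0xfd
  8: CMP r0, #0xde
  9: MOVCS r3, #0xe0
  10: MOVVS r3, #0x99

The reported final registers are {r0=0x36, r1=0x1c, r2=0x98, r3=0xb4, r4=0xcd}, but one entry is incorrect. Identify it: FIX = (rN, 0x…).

0: ✓ CMP  NZCV=1010
1: ✓ MOVLT  r2←0x98
2: ✓ ADDLT  r4←0xd7
3: · MOVGT
4: ✓ CMP  NZCV=1000
5: ✓ SUBLS  r4←0xaa
6: ✓ MOVLS  r4←0x06
7: · MOVEQ
8: ✓ CMP  NZCV=0000
9: · MOVCS
10: · MOVVS

FIX = (r4, 0x06)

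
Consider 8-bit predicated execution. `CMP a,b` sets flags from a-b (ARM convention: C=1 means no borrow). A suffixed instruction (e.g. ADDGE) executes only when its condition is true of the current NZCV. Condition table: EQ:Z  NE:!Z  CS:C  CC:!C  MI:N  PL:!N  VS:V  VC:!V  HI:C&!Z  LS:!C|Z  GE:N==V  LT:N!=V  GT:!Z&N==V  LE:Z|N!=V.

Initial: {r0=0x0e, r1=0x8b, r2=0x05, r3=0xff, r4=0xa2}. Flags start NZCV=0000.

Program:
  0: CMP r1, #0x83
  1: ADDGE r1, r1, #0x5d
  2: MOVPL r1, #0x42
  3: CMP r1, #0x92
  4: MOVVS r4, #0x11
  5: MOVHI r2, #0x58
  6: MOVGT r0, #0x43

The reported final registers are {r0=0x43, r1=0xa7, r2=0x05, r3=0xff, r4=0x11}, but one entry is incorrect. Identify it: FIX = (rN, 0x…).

FIX = (r1, 0x42)

[0] flags=0010 → (cmp)
[1] flags=0010 GE?T → r1=0xe8
[2] flags=0010 PL?T → r1=0x42
[3] flags=1001 → (cmp)
[4] flags=1001 VS?T → r4=0x11
[5] flags=1001 HI?F → skip
[6] flags=1001 GT?T → r0=0x43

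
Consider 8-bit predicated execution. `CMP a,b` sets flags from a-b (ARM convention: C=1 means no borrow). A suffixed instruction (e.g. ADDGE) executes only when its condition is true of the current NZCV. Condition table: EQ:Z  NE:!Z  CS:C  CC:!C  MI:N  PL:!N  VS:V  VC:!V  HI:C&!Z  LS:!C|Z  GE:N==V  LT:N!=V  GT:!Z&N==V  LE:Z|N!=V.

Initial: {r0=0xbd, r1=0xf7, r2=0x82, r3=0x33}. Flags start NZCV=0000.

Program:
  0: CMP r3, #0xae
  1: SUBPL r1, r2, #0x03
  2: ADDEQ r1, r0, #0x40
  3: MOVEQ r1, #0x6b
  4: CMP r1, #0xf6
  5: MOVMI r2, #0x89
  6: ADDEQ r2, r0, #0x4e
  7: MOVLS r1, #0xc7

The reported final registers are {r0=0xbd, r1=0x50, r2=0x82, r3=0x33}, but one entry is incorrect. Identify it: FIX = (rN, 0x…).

[0] flags=1001 → (cmp)
[1] flags=1001 PL?F → skip
[2] flags=1001 EQ?F → skip
[3] flags=1001 EQ?F → skip
[4] flags=0010 → (cmp)
[5] flags=0010 MI?F → skip
[6] flags=0010 EQ?F → skip
[7] flags=0010 LS?F → skip

FIX = (r1, 0xf7)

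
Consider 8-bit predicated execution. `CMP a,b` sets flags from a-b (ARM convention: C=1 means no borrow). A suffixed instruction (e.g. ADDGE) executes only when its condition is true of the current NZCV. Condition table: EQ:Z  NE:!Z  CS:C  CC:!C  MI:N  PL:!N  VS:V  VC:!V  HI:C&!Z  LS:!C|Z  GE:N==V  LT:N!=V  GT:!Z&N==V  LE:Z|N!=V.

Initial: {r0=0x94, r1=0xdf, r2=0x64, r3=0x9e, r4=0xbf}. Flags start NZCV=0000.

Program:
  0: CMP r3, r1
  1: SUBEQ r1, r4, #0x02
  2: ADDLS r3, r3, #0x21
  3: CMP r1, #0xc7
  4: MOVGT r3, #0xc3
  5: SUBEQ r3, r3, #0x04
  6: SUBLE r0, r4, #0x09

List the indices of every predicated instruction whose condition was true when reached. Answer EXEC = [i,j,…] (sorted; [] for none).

EXEC = [2,4]

[0] flags=1000 → (cmp)
[1] flags=1000 EQ?F → skip
[2] flags=1000 LS?T → r3=0xbf
[3] flags=0010 → (cmp)
[4] flags=0010 GT?T → r3=0xc3
[5] flags=0010 EQ?F → skip
[6] flags=0010 LE?F → skip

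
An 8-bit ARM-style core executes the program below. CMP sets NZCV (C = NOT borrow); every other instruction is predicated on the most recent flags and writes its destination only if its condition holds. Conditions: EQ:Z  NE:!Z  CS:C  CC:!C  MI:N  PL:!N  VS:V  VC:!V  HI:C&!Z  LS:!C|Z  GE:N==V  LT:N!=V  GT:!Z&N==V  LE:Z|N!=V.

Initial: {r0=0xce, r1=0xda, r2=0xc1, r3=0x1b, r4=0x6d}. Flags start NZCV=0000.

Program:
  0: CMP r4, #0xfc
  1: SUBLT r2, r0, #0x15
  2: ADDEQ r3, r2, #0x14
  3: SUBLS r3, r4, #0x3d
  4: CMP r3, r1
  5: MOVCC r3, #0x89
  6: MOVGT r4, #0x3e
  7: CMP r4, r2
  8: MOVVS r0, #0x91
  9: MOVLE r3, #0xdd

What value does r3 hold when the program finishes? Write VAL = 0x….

0: ✓ CMP  NZCV=0000
1: · SUBLT
2: · ADDEQ
3: ✓ SUBLS  r3←0x30
4: ✓ CMP  NZCV=0000
5: ✓ MOVCC  r3←0x89
6: ✓ MOVGT  r4←0x3e
7: ✓ CMP  NZCV=0000
8: · MOVVS
9: · MOVLE

VAL = 0x89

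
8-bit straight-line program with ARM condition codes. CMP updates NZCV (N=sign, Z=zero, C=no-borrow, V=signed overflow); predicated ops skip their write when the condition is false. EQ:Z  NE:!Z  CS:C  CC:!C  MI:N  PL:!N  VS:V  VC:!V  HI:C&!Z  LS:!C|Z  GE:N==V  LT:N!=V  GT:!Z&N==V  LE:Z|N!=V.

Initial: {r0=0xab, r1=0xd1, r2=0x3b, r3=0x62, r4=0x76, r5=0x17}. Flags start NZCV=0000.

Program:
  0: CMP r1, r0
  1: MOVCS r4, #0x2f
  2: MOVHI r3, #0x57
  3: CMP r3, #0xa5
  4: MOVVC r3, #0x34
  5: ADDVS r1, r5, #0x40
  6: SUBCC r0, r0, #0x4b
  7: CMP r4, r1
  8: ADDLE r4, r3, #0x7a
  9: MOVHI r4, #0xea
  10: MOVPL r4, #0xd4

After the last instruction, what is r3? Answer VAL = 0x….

[0] flags=0010 → (cmp)
[1] flags=0010 CS?T → r4=0x2f
[2] flags=0010 HI?T → r3=0x57
[3] flags=1001 → (cmp)
[4] flags=1001 VC?F → skip
[5] flags=1001 VS?T → r1=0x57
[6] flags=1001 CC?T → r0=0x60
[7] flags=1000 → (cmp)
[8] flags=1000 LE?T → r4=0xd1
[9] flags=1000 HI?F → skip
[10] flags=1000 PL?F → skip

VAL = 0x57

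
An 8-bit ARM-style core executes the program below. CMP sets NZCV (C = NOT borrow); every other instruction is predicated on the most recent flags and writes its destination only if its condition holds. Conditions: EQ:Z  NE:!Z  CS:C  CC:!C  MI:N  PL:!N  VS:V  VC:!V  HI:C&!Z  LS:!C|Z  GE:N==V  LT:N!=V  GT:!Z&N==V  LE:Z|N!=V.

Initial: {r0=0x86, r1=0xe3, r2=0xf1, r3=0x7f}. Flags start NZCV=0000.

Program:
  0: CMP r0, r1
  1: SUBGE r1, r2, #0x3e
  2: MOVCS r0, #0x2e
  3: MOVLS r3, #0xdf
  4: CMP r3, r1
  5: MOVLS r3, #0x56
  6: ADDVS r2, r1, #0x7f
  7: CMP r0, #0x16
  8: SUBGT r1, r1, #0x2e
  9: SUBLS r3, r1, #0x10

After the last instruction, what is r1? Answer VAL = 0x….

VAL = 0xe3

0: ✓ CMP  NZCV=1000
1: · SUBGE
2: · MOVCS
3: ✓ MOVLS  r3←0xdf
4: ✓ CMP  NZCV=1000
5: ✓ MOVLS  r3←0x56
6: · ADDVS
7: ✓ CMP  NZCV=0011
8: · SUBGT
9: · SUBLS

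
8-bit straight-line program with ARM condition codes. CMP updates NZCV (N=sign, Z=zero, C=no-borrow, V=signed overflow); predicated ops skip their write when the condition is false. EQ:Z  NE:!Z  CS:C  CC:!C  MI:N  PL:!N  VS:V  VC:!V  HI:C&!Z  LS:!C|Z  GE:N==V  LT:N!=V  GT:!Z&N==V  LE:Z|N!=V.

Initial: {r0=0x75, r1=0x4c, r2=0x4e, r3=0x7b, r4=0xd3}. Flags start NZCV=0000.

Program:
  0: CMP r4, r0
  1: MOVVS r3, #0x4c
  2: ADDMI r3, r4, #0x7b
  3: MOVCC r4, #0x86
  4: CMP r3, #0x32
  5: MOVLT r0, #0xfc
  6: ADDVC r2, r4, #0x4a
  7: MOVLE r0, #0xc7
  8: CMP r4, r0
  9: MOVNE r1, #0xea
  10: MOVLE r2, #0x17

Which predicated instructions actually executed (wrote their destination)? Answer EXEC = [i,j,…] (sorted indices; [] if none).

EXEC = [1,6,9,10]

[0] flags=0011 → (cmp)
[1] flags=0011 VS?T → r3=0x4c
[2] flags=0011 MI?F → skip
[3] flags=0011 CC?F → skip
[4] flags=0010 → (cmp)
[5] flags=0010 LT?F → skip
[6] flags=0010 VC?T → r2=0x1d
[7] flags=0010 LE?F → skip
[8] flags=0011 → (cmp)
[9] flags=0011 NE?T → r1=0xea
[10] flags=0011 LE?T → r2=0x17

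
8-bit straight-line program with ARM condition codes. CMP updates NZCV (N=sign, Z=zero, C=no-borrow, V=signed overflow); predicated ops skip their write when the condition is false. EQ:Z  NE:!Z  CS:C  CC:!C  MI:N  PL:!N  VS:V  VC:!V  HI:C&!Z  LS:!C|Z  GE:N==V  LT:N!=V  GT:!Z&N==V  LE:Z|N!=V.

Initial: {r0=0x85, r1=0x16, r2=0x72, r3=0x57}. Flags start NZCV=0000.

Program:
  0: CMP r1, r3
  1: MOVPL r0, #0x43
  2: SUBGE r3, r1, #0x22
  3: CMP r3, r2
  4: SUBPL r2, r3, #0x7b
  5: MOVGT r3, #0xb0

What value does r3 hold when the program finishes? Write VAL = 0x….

VAL = 0x57

0: ✓ CMP  NZCV=1000
1: · MOVPL
2: · SUBGE
3: ✓ CMP  NZCV=1000
4: · SUBPL
5: · MOVGT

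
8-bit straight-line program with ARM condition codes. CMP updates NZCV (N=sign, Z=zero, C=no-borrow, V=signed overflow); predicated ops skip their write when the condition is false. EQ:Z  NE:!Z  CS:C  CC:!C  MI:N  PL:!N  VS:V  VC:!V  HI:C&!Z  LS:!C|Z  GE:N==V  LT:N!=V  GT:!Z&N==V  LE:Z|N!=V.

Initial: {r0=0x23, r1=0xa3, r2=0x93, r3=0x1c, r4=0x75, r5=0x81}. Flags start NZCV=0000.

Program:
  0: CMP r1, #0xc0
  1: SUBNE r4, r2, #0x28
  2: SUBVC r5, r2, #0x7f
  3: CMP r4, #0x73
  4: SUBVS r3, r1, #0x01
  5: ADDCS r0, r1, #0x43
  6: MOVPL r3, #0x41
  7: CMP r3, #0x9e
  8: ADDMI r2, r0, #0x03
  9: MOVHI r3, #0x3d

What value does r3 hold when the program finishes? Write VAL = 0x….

0: ✓ CMP  NZCV=1000
1: ✓ SUBNE  r4←0x6b
2: ✓ SUBVC  r5←0x14
3: ✓ CMP  NZCV=1000
4: · SUBVS
5: · ADDCS
6: · MOVPL
7: ✓ CMP  NZCV=0000
8: · ADDMI
9: · MOVHI

VAL = 0x1c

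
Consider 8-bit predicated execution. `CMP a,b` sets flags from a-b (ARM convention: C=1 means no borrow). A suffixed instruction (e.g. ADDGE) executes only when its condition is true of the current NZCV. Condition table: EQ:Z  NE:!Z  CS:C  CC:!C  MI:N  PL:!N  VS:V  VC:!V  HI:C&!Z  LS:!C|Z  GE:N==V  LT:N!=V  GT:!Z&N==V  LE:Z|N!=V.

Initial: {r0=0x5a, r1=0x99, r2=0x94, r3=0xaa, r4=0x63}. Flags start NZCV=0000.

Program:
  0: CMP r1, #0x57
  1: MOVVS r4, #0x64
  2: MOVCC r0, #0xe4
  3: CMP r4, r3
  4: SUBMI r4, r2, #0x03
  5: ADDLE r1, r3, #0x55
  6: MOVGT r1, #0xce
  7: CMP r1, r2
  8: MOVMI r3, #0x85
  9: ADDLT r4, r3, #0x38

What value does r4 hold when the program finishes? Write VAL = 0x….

0: ✓ CMP  NZCV=0011
1: ✓ MOVVS  r4←0x64
2: · MOVCC
3: ✓ CMP  NZCV=1001
4: ✓ SUBMI  r4←0x91
5: · ADDLE
6: ✓ MOVGT  r1←0xce
7: ✓ CMP  NZCV=0010
8: · MOVMI
9: · ADDLT

VAL = 0x91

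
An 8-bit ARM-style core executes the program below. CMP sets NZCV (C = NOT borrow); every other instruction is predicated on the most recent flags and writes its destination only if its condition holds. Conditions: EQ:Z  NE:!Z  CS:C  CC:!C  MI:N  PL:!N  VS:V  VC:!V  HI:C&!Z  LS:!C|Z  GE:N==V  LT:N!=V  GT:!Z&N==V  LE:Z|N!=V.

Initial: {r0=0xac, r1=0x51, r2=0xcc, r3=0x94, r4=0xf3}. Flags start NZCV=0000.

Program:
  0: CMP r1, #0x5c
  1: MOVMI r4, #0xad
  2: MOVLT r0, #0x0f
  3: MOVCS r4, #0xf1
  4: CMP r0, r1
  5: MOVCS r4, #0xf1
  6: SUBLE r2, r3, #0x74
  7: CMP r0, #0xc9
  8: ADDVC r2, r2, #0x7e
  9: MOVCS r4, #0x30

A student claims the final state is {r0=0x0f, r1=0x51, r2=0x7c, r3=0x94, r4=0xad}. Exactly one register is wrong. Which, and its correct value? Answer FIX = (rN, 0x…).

FIX = (r2, 0x9e)

[0] flags=1000 → (cmp)
[1] flags=1000 MI?T → r4=0xad
[2] flags=1000 LT?T → r0=0x0f
[3] flags=1000 CS?F → skip
[4] flags=1000 → (cmp)
[5] flags=1000 CS?F → skip
[6] flags=1000 LE?T → r2=0x20
[7] flags=0000 → (cmp)
[8] flags=0000 VC?T → r2=0x9e
[9] flags=0000 CS?F → skip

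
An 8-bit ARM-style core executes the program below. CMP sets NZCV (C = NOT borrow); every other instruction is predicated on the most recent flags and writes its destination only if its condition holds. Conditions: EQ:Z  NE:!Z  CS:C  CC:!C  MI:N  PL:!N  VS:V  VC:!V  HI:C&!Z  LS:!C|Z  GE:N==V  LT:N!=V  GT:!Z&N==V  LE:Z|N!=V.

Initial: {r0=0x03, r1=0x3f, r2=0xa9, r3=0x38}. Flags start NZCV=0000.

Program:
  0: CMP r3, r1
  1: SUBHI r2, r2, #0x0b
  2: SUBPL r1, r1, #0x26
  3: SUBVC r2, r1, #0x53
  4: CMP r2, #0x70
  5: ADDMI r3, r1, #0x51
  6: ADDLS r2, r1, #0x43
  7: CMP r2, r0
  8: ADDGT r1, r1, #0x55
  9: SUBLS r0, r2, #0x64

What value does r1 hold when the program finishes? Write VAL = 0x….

VAL = 0x3f

0: ✓ CMP  NZCV=1000
1: · SUBHI
2: · SUBPL
3: ✓ SUBVC  r2←0xec
4: ✓ CMP  NZCV=0011
5: · ADDMI
6: · ADDLS
7: ✓ CMP  NZCV=1010
8: · ADDGT
9: · SUBLS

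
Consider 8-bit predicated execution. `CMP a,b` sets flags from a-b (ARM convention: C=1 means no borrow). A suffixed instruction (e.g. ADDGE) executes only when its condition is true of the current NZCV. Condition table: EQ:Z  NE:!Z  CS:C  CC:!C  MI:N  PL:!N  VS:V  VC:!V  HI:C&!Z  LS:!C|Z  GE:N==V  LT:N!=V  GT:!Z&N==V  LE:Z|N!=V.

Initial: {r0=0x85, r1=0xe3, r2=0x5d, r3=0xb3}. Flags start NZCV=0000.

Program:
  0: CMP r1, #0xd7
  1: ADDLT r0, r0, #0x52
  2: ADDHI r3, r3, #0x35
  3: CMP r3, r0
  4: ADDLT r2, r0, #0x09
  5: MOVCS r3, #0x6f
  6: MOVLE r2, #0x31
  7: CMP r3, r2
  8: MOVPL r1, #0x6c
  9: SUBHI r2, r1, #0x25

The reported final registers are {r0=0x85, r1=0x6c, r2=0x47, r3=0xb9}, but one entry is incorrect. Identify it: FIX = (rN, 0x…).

0: ✓ CMP  NZCV=0010
1: · ADDLT
2: ✓ ADDHI  r3←0xe8
3: ✓ CMP  NZCV=0010
4: · ADDLT
5: ✓ MOVCS  r3←0x6f
6: · MOVLE
7: ✓ CMP  NZCV=0010
8: ✓ MOVPL  r1←0x6c
9: ✓ SUBHI  r2←0x47

FIX = (r3, 0x6f)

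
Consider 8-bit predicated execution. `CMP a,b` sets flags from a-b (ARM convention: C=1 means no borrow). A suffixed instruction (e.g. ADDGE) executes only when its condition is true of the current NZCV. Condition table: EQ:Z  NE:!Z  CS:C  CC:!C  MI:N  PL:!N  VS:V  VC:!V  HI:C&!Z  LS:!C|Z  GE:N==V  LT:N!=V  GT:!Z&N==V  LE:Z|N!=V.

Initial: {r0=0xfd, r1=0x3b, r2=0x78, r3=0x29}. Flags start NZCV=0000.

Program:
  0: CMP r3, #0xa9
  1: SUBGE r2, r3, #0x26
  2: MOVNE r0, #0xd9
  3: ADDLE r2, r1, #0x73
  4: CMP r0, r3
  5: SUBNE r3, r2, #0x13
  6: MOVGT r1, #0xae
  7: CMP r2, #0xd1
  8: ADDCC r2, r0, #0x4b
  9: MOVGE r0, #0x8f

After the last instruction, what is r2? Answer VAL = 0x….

VAL = 0x24

[0] flags=1001 → (cmp)
[1] flags=1001 GE?T → r2=0x03
[2] flags=1001 NE?T → r0=0xd9
[3] flags=1001 LE?F → skip
[4] flags=1010 → (cmp)
[5] flags=1010 NE?T → r3=0xf0
[6] flags=1010 GT?F → skip
[7] flags=0000 → (cmp)
[8] flags=0000 CC?T → r2=0x24
[9] flags=0000 GE?T → r0=0x8f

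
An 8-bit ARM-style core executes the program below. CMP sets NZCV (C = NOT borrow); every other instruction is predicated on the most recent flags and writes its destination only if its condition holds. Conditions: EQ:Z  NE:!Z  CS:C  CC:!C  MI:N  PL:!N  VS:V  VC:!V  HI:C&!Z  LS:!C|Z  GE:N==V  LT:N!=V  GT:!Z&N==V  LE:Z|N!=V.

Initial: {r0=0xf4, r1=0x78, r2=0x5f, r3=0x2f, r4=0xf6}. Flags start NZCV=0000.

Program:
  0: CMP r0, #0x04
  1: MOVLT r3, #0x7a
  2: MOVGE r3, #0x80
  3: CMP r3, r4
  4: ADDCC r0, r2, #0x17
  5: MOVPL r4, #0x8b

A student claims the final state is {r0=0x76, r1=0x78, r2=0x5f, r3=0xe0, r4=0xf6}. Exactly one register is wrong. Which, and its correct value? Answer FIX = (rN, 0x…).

FIX = (r3, 0x7a)

[0] flags=1010 → (cmp)
[1] flags=1010 LT?T → r3=0x7a
[2] flags=1010 GE?F → skip
[3] flags=1001 → (cmp)
[4] flags=1001 CC?T → r0=0x76
[5] flags=1001 PL?F → skip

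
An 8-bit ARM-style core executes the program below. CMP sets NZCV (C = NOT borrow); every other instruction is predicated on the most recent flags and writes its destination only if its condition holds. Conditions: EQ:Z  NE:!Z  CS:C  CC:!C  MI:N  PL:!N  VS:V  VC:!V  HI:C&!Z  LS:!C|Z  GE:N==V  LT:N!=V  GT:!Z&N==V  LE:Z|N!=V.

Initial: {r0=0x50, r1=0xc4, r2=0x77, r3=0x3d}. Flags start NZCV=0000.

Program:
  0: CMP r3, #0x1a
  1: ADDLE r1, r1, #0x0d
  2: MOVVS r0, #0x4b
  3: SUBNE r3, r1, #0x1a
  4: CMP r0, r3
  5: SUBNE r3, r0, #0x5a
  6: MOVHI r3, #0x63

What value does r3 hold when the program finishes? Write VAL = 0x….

VAL = 0xf6

0: ✓ CMP  NZCV=0010
1: · ADDLE
2: · MOVVS
3: ✓ SUBNE  r3←0xaa
4: ✓ CMP  NZCV=1001
5: ✓ SUBNE  r3←0xf6
6: · MOVHI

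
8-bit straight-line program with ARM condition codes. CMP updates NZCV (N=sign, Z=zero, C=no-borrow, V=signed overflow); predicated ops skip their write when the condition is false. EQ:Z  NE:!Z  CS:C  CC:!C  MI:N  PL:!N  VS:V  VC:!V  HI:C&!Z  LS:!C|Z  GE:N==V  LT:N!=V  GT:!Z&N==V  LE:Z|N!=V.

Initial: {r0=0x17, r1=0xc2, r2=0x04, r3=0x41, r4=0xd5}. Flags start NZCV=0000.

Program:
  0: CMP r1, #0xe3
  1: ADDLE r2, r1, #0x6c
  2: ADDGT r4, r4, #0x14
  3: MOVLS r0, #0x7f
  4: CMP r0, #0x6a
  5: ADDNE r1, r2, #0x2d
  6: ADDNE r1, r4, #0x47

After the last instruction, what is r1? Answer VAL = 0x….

0: ✓ CMP  NZCV=1000
1: ✓ ADDLE  r2←0x2e
2: · ADDGT
3: ✓ MOVLS  r0←0x7f
4: ✓ CMP  NZCV=0010
5: ✓ ADDNE  r1←0x5b
6: ✓ ADDNE  r1←0x1c

VAL = 0x1c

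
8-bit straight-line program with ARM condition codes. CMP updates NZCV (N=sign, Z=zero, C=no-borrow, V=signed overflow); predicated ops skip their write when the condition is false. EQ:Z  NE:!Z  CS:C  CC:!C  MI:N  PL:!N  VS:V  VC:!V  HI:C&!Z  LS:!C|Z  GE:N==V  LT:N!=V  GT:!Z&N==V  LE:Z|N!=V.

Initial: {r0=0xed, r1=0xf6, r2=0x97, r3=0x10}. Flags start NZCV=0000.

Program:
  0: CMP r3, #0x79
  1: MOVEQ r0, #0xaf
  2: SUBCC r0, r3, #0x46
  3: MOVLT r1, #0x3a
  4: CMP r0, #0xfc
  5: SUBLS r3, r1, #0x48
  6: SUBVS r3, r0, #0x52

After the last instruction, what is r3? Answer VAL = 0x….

0: ✓ CMP  NZCV=1000
1: · MOVEQ
2: ✓ SUBCC  r0←0xca
3: ✓ MOVLT  r1←0x3a
4: ✓ CMP  NZCV=1000
5: ✓ SUBLS  r3←0xf2
6: · SUBVS

VAL = 0xf2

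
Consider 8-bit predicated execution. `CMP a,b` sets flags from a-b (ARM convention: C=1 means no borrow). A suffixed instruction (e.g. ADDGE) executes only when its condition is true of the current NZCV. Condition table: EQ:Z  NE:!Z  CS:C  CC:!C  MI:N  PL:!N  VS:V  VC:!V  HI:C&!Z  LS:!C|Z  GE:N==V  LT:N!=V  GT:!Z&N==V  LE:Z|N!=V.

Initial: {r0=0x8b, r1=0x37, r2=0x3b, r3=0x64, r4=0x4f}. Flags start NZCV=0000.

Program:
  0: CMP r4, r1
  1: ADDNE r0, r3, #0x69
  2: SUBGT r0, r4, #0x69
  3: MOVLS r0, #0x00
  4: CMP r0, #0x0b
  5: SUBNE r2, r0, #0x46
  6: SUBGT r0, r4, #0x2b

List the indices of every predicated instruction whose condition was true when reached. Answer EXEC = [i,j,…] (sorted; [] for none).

EXEC = [1,2,5]

[0] flags=0010 → (cmp)
[1] flags=0010 NE?T → r0=0xcd
[2] flags=0010 GT?T → r0=0xe6
[3] flags=0010 LS?F → skip
[4] flags=1010 → (cmp)
[5] flags=1010 NE?T → r2=0xa0
[6] flags=1010 GT?F → skip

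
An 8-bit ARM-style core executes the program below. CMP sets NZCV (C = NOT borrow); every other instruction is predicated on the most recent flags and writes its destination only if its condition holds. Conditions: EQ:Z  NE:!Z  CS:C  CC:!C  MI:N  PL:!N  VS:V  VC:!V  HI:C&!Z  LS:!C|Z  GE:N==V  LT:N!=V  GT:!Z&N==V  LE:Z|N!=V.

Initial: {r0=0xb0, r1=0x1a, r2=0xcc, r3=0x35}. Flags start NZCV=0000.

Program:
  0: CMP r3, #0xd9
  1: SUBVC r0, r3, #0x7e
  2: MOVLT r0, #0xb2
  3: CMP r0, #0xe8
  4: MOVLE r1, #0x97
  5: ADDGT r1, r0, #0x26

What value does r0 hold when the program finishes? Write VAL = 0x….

[0] flags=0000 → (cmp)
[1] flags=0000 VC?T → r0=0xb7
[2] flags=0000 LT?F → skip
[3] flags=1000 → (cmp)
[4] flags=1000 LE?T → r1=0x97
[5] flags=1000 GT?F → skip

VAL = 0xb7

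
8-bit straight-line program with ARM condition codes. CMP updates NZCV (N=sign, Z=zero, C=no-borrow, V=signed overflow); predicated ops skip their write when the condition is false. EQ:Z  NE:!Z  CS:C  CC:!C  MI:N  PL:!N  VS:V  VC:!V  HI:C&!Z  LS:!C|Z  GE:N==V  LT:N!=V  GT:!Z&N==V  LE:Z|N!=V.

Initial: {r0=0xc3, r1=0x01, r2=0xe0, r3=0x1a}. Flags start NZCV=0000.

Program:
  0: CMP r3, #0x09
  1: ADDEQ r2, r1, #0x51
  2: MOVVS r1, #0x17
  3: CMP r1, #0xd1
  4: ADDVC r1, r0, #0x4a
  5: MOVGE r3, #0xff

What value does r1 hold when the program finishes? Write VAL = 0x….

0: ✓ CMP  NZCV=0010
1: · ADDEQ
2: · MOVVS
3: ✓ CMP  NZCV=0000
4: ✓ ADDVC  r1←0x0d
5: ✓ MOVGE  r3←0xff

VAL = 0x0d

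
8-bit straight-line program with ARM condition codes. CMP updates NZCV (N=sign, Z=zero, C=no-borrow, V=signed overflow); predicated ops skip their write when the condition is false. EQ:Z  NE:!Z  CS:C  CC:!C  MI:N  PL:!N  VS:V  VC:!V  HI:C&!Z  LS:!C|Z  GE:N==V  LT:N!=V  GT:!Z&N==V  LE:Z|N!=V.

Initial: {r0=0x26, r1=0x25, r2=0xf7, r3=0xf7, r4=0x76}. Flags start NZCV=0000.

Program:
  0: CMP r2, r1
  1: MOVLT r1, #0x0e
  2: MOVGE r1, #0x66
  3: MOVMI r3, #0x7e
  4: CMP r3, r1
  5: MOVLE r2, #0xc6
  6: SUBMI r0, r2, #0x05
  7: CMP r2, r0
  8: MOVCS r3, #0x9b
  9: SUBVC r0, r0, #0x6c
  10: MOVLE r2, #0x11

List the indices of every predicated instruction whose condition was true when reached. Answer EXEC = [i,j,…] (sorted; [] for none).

EXEC = [1,3,8,9,10]

0: ✓ CMP  NZCV=1010
1: ✓ MOVLT  r1←0x0e
2: · MOVGE
3: ✓ MOVMI  r3←0x7e
4: ✓ CMP  NZCV=0010
5: · MOVLE
6: · SUBMI
7: ✓ CMP  NZCV=1010
8: ✓ MOVCS  r3←0x9b
9: ✓ SUBVC  r0←0xba
10: ✓ MOVLE  r2←0x11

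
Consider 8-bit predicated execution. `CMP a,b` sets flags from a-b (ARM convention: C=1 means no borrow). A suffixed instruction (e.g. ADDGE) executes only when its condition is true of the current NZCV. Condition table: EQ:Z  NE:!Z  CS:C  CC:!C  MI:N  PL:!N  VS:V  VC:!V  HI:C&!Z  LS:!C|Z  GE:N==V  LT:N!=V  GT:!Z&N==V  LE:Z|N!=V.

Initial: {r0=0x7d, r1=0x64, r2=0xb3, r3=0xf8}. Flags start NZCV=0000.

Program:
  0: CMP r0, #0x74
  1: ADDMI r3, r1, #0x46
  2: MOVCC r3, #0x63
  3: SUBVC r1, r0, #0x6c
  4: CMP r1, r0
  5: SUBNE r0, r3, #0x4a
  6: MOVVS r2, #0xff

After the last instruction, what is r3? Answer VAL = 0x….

VAL = 0xf8

0: ✓ CMP  NZCV=0010
1: · ADDMI
2: · MOVCC
3: ✓ SUBVC  r1←0x11
4: ✓ CMP  NZCV=1000
5: ✓ SUBNE  r0←0xae
6: · MOVVS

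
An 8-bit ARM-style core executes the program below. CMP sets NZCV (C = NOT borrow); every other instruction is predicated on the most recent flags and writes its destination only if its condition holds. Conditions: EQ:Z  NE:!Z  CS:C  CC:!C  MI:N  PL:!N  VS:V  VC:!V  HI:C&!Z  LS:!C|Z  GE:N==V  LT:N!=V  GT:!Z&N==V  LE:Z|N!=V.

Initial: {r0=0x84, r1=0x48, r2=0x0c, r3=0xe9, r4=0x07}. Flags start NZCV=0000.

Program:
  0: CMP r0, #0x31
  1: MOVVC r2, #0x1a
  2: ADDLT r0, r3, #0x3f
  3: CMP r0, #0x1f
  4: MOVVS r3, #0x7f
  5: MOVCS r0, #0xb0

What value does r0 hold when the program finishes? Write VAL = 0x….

0: ✓ CMP  NZCV=0011
1: · MOVVC
2: ✓ ADDLT  r0←0x28
3: ✓ CMP  NZCV=0010
4: · MOVVS
5: ✓ MOVCS  r0←0xb0

VAL = 0xb0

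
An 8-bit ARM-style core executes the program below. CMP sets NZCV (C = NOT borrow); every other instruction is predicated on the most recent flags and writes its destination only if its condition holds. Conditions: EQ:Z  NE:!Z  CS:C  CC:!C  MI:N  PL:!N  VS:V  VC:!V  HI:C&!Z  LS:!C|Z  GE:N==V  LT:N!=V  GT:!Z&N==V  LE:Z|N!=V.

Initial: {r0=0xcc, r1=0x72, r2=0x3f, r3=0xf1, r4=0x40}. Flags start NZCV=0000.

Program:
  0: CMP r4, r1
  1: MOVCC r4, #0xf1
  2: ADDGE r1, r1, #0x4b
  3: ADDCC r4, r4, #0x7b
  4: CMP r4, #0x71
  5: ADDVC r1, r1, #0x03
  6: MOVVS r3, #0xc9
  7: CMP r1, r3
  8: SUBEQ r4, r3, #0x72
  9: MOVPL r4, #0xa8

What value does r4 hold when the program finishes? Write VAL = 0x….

VAL = 0x6c

[0] flags=1000 → (cmp)
[1] flags=1000 CC?T → r4=0xf1
[2] flags=1000 GE?F → skip
[3] flags=1000 CC?T → r4=0x6c
[4] flags=1000 → (cmp)
[5] flags=1000 VC?T → r1=0x75
[6] flags=1000 VS?F → skip
[7] flags=1001 → (cmp)
[8] flags=1001 EQ?F → skip
[9] flags=1001 PL?F → skip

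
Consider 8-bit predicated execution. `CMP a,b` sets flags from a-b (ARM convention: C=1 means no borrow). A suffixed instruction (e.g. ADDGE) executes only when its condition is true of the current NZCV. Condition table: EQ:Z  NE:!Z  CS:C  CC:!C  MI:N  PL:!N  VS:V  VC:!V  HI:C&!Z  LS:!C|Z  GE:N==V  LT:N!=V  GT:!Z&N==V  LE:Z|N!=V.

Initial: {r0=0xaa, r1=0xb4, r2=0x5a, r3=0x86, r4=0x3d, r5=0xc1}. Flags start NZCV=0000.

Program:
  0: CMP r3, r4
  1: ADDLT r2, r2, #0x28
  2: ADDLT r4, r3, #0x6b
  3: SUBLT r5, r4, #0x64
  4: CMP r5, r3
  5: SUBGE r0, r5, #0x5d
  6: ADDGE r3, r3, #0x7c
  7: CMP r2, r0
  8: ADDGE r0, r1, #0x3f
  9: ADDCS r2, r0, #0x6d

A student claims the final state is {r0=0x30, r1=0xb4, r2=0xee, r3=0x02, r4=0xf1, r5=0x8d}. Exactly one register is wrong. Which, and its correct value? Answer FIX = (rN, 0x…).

FIX = (r2, 0x9d)

0: ✓ CMP  NZCV=0011
1: ✓ ADDLT  r2←0x82
2: ✓ ADDLT  r4←0xf1
3: ✓ SUBLT  r5←0x8d
4: ✓ CMP  NZCV=0010
5: ✓ SUBGE  r0←0x30
6: ✓ ADDGE  r3←0x02
7: ✓ CMP  NZCV=0011
8: · ADDGE
9: ✓ ADDCS  r2←0x9d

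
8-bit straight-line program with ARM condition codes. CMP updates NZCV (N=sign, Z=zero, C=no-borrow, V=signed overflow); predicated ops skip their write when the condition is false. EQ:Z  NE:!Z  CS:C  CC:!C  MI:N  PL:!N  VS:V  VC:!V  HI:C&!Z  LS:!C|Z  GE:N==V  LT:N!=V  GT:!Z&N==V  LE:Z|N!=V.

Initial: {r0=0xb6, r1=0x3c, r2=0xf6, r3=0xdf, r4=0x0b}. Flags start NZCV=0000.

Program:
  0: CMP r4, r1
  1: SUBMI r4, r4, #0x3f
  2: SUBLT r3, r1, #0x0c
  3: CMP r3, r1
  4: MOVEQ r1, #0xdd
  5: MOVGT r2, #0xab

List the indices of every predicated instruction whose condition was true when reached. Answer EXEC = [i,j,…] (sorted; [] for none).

0: ✓ CMP  NZCV=1000
1: ✓ SUBMI  r4←0xcc
2: ✓ SUBLT  r3←0x30
3: ✓ CMP  NZCV=1000
4: · MOVEQ
5: · MOVGT

EXEC = [1,2]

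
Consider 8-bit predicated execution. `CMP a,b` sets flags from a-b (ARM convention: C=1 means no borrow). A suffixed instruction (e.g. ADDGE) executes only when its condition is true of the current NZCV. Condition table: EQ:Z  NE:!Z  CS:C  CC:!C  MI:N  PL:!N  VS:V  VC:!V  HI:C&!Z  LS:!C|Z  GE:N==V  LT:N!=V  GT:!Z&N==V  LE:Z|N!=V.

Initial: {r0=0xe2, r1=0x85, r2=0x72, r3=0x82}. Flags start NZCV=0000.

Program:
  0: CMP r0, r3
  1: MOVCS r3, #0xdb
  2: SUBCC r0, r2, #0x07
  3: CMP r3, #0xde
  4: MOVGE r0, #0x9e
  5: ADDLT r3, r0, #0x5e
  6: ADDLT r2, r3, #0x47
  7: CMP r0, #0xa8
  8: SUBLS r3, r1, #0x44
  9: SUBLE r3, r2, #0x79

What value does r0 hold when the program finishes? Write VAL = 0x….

VAL = 0xe2

[0] flags=0010 → (cmp)
[1] flags=0010 CS?T → r3=0xdb
[2] flags=0010 CC?F → skip
[3] flags=1000 → (cmp)
[4] flags=1000 GE?F → skip
[5] flags=1000 LT?T → r3=0x40
[6] flags=1000 LT?T → r2=0x87
[7] flags=0010 → (cmp)
[8] flags=0010 LS?F → skip
[9] flags=0010 LE?F → skip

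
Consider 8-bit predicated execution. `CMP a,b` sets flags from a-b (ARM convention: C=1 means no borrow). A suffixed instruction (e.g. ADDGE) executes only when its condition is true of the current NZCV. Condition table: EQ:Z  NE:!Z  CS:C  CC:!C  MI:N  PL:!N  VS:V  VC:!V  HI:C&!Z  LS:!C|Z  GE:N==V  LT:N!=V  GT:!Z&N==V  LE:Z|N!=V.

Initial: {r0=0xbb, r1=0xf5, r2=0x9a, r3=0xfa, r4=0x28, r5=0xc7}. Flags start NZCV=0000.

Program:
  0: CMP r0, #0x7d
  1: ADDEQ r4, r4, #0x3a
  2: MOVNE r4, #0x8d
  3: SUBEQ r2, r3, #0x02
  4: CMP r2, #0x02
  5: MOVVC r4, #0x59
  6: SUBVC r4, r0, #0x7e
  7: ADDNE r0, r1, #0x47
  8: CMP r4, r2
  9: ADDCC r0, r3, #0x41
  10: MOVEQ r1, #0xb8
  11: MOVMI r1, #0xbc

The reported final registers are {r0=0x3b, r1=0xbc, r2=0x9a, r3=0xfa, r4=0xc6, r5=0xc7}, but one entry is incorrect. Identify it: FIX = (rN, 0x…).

FIX = (r4, 0x3d)

0: ✓ CMP  NZCV=0011
1: · ADDEQ
2: ✓ MOVNE  r4←0x8d
3: · SUBEQ
4: ✓ CMP  NZCV=1010
5: ✓ MOVVC  r4←0x59
6: ✓ SUBVC  r4←0x3d
7: ✓ ADDNE  r0←0x3c
8: ✓ CMP  NZCV=1001
9: ✓ ADDCC  r0←0x3b
10: · MOVEQ
11: ✓ MOVMI  r1←0xbc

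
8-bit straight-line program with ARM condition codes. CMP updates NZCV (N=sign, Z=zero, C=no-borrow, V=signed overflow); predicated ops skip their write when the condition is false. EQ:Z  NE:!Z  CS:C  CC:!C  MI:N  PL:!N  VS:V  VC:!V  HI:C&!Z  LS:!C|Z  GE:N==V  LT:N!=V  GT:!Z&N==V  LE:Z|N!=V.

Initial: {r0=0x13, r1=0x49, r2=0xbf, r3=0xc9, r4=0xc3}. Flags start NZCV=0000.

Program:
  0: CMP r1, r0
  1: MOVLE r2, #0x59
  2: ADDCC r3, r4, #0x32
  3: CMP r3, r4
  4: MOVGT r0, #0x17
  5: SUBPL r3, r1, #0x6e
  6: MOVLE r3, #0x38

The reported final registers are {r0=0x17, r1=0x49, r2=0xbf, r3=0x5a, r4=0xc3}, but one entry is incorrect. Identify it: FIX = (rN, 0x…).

0: ✓ CMP  NZCV=0010
1: · MOVLE
2: · ADDCC
3: ✓ CMP  NZCV=0010
4: ✓ MOVGT  r0←0x17
5: ✓ SUBPL  r3←0xdb
6: · MOVLE

FIX = (r3, 0xdb)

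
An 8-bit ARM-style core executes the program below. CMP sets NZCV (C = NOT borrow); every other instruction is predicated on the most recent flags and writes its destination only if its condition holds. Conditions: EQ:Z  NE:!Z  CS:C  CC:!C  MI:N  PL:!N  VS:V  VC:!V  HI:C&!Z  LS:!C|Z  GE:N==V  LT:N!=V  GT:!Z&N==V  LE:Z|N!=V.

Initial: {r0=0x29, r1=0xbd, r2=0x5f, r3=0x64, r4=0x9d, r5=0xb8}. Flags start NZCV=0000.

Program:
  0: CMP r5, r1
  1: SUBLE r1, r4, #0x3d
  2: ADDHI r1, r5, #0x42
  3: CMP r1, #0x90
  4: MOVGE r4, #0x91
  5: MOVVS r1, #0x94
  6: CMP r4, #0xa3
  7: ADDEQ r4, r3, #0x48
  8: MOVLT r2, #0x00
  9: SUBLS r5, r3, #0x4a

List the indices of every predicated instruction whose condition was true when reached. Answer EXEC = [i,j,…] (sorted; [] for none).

EXEC = [1,4,5,8,9]

0: ✓ CMP  NZCV=1000
1: ✓ SUBLE  r1←0x60
2: · ADDHI
3: ✓ CMP  NZCV=1001
4: ✓ MOVGE  r4←0x91
5: ✓ MOVVS  r1←0x94
6: ✓ CMP  NZCV=1000
7: · ADDEQ
8: ✓ MOVLT  r2←0x00
9: ✓ SUBLS  r5←0x1a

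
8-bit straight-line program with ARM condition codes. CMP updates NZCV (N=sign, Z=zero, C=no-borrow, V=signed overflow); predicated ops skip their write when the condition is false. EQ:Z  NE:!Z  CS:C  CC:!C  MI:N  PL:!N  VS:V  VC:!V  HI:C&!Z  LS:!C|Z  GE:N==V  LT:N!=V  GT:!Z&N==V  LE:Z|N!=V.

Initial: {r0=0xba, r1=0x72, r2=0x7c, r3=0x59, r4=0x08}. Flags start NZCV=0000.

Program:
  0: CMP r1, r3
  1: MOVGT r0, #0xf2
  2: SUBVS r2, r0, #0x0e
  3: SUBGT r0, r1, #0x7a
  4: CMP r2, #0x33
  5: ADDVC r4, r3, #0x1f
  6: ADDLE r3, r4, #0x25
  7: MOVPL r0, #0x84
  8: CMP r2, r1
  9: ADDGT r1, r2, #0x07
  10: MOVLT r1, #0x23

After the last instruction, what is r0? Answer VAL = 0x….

VAL = 0x84

0: ✓ CMP  NZCV=0010
1: ✓ MOVGT  r0←0xf2
2: · SUBVS
3: ✓ SUBGT  r0←0xf8
4: ✓ CMP  NZCV=0010
5: ✓ ADDVC  r4←0x78
6: · ADDLE
7: ✓ MOVPL  r0←0x84
8: ✓ CMP  NZCV=0010
9: ✓ ADDGT  r1←0x83
10: · MOVLT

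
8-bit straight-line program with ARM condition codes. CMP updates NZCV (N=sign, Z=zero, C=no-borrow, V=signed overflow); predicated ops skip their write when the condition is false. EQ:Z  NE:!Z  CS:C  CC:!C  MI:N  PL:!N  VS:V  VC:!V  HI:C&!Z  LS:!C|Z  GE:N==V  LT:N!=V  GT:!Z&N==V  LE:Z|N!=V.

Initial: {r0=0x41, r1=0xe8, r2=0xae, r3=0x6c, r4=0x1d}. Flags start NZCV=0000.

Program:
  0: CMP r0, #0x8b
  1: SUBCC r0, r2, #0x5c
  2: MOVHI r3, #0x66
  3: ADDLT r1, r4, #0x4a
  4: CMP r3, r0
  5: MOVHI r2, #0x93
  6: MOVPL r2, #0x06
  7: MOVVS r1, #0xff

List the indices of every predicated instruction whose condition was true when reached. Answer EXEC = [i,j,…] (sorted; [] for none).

EXEC = [1,5,6]

[0] flags=1001 → (cmp)
[1] flags=1001 CC?T → r0=0x52
[2] flags=1001 HI?F → skip
[3] flags=1001 LT?F → skip
[4] flags=0010 → (cmp)
[5] flags=0010 HI?T → r2=0x93
[6] flags=0010 PL?T → r2=0x06
[7] flags=0010 VS?F → skip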